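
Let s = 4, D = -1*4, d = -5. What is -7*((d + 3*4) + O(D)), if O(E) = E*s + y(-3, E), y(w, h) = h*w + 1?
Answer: -28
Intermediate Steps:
y(w, h) = 1 + h*w
D = -4
O(E) = 1 + E (O(E) = E*4 + (1 + E*(-3)) = 4*E + (1 - 3*E) = 1 + E)
-7*((d + 3*4) + O(D)) = -7*((-5 + 3*4) + (1 - 4)) = -7*((-5 + 12) - 3) = -7*(7 - 3) = -7*4 = -28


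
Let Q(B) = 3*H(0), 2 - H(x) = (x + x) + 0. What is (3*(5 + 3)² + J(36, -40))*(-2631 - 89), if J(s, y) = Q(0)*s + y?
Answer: -1000960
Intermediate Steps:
H(x) = 2 - 2*x (H(x) = 2 - ((x + x) + 0) = 2 - (2*x + 0) = 2 - 2*x)
Q(B) = 6 (Q(B) = 3*(2 - 2*0) = 3*(2 + 0) = 3*2 = 6)
J(s, y) = y + 6*s (J(s, y) = 6*s + y = y + 6*s)
(3*(5 + 3)² + J(36, -40))*(-2631 - 89) = (3*(5 + 3)² + (-40 + 6*36))*(-2631 - 89) = (3*8² + (-40 + 216))*(-2720) = (3*64 + 176)*(-2720) = (192 + 176)*(-2720) = 368*(-2720) = -1000960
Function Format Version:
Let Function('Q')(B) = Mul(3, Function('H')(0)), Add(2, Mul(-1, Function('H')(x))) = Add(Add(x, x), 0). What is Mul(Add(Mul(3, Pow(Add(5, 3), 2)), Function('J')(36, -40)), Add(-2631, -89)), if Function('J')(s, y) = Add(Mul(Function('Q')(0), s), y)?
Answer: -1000960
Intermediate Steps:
Function('H')(x) = Add(2, Mul(-2, x)) (Function('H')(x) = Add(2, Mul(-1, Add(Add(x, x), 0))) = Add(2, Mul(-1, Add(Mul(2, x), 0))) = Add(2, Mul(-1, Mul(2, x))) = Add(2, Mul(-2, x)))
Function('Q')(B) = 6 (Function('Q')(B) = Mul(3, Add(2, Mul(-2, 0))) = Mul(3, Add(2, 0)) = Mul(3, 2) = 6)
Function('J')(s, y) = Add(y, Mul(6, s)) (Function('J')(s, y) = Add(Mul(6, s), y) = Add(y, Mul(6, s)))
Mul(Add(Mul(3, Pow(Add(5, 3), 2)), Function('J')(36, -40)), Add(-2631, -89)) = Mul(Add(Mul(3, Pow(Add(5, 3), 2)), Add(-40, Mul(6, 36))), Add(-2631, -89)) = Mul(Add(Mul(3, Pow(8, 2)), Add(-40, 216)), -2720) = Mul(Add(Mul(3, 64), 176), -2720) = Mul(Add(192, 176), -2720) = Mul(368, -2720) = -1000960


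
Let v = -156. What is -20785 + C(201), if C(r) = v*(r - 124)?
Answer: -32797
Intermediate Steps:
C(r) = 19344 - 156*r (C(r) = -156*(r - 124) = -156*(-124 + r) = 19344 - 156*r)
-20785 + C(201) = -20785 + (19344 - 156*201) = -20785 + (19344 - 31356) = -20785 - 12012 = -32797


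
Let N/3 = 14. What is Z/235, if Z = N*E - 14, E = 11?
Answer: 448/235 ≈ 1.9064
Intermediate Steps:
N = 42 (N = 3*14 = 42)
Z = 448 (Z = 42*11 - 14 = 462 - 14 = 448)
Z/235 = 448/235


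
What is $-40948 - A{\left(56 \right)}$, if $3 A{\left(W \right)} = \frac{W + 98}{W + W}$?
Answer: $- \frac{982763}{24} \approx -40948.0$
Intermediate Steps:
$A{\left(W \right)} = \frac{98 + W}{6 W}$ ($A{\left(W \right)} = \frac{\left(W + 98\right) \frac{1}{W + W}}{3} = \frac{\left(98 + W\right) \frac{1}{2 W}}{3} = \frac{\frac{1}{2} \frac{1}{W} \left(98 + W\right)}{3} = \frac{98 + W}{6 W}$)
$-40948 - A{\left(56 \right)} = -40948 - \frac{98 + 56}{6 \cdot 56} = -40948 - \frac{1}{6} \cdot \frac{1}{56} \cdot 154 = -40948 - \frac{11}{24} = - \frac{982763}{24}$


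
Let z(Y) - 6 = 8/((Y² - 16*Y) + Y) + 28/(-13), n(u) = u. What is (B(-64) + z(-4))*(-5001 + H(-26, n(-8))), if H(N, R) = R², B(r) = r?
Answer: 73225584/247 ≈ 2.9646e+5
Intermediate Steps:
z(Y) = 50/13 + 8/(Y² - 15*Y) (z(Y) = 6 + (8/((Y² - 16*Y) + Y) + 28/(-13)) = 6 + (8/(Y² - 15*Y) + 28*(-1/13)) = 6 + (8/(Y² - 15*Y) - 28/13) = 6 + (-28/13 + 8/(Y² - 15*Y)) = 50/13 + 8/(Y² - 15*Y))
(B(-64) + z(-4))*(-5001 + H(-26, n(-8))) = (-64 + (2/13)*(52 - 375*(-4) + 25*(-4)²)/(-4*(-15 - 4)))*(-5001 + (-8)²) = (-64 + (2/13)*(-¼)*(52 + 1500 + 25*16)/(-19))*(-5001 + 64) = (-64 + (2/13)*(-¼)*(-1/19)*(52 + 1500 + 400))*(-4937) = (-64 + (2/13)*(-¼)*(-1/19)*1952)*(-4937) = (-64 + 976/247)*(-4937) = -14832/247*(-4937) = 73225584/247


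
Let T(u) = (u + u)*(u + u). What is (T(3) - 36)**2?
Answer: 0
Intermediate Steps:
T(u) = 4*u**2 (T(u) = (2*u)*(2*u) = 4*u**2)
(T(3) - 36)**2 = (4*3**2 - 36)**2 = (4*9 - 36)**2 = (36 - 36)**2 = 0**2 = 0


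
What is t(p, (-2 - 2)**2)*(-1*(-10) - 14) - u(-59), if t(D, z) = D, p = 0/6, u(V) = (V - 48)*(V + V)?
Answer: -12626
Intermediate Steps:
u(V) = 2*V*(-48 + V) (u(V) = (-48 + V)*(2*V) = 2*V*(-48 + V))
p = 0 (p = 0*(1/6) = 0)
t(p, (-2 - 2)**2)*(-1*(-10) - 14) - u(-59) = 0*(-1*(-10) - 14) - 2*(-59)*(-48 - 59) = 0*(10 - 14) - 2*(-59)*(-107) = 0*(-4) - 1*12626 = 0 - 12626 = -12626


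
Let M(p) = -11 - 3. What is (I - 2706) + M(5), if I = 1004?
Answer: -1716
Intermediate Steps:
M(p) = -14
(I - 2706) + M(5) = (1004 - 2706) - 14 = -1702 - 14 = -1716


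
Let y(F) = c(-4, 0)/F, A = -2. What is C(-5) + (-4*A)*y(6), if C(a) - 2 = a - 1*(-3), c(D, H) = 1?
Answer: 4/3 ≈ 1.3333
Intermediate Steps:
y(F) = 1/F
C(a) = 5 + a (C(a) = 2 + (a - 1*(-3)) = 2 + (a + 3) = 2 + (3 + a) = 5 + a)
C(-5) + (-4*A)*y(6) = (5 - 5) - 4*(-2)/6 = 0 + 8*(⅙) = 0 + 4/3 = 4/3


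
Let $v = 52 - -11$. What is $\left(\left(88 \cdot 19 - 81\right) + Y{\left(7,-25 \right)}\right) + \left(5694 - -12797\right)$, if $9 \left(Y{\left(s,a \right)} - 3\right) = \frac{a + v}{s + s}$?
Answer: $\frac{1265374}{63} \approx 20085.0$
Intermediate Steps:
$v = 63$ ($v = 52 + 11 = 63$)
$Y{\left(s,a \right)} = 3 + \frac{63 + a}{18 s}$ ($Y{\left(s,a \right)} = 3 + \frac{\left(a + 63\right) \frac{1}{s + s}}{9} = 3 + \frac{\left(63 + a\right) \frac{1}{2 s}}{9} = 3 + \frac{\frac{1}{2} \frac{1}{s} \left(63 + a\right)}{9} = 3 + \frac{63 + a}{18 s}$)
$\left(\left(88 \cdot 19 - 81\right) + Y{\left(7,-25 \right)}\right) + \left(5694 - -12797\right) = \left(\left(88 \cdot 19 - 81\right) + \frac{63 - 25 + 54 \cdot 7}{18 \cdot 7}\right) + \left(5694 - -12797\right) = \left(\left(1672 - 81\right) + \frac{1}{18} \cdot \frac{1}{7} \left(63 - 25 + 378\right)\right) + \left(5694 + 12797\right) = \left(1591 + \frac{1}{18} \cdot \frac{1}{7} \cdot 416\right) + 18491 = \left(1591 + \frac{208}{63}\right) + 18491 = \frac{100441}{63} + 18491 = \frac{1265374}{63}$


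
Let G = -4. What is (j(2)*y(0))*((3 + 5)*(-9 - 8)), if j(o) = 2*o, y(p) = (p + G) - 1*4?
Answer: 4352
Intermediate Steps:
y(p) = -8 + p (y(p) = (p - 4) - 1*4 = (-4 + p) - 4 = -8 + p)
(j(2)*y(0))*((3 + 5)*(-9 - 8)) = ((2*2)*(-8 + 0))*((3 + 5)*(-9 - 8)) = (4*(-8))*(8*(-17)) = -32*(-136) = 4352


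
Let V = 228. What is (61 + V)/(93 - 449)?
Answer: -289/356 ≈ -0.81180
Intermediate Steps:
(61 + V)/(93 - 449) = (61 + 228)/(93 - 449) = 289/(-356) = 289*(-1/356) = -289/356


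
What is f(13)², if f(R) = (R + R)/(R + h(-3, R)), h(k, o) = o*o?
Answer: 1/49 ≈ 0.020408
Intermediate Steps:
h(k, o) = o²
f(R) = 2*R/(R + R²) (f(R) = (R + R)/(R + R²) = (2*R)/(R + R²) = 2*R/(R + R²))
f(13)² = (2/(1 + 13))² = (2/14)² = (2*(1/14))² = (⅐)² = 1/49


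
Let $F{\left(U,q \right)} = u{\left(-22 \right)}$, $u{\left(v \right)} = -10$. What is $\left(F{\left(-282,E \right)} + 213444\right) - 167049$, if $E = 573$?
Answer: $46385$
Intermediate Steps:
$F{\left(U,q \right)} = -10$
$\left(F{\left(-282,E \right)} + 213444\right) - 167049 = \left(-10 + 213444\right) - 167049 = 213434 - 167049 = 46385$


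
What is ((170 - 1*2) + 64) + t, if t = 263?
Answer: 495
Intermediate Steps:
((170 - 1*2) + 64) + t = ((170 - 1*2) + 64) + 263 = ((170 - 2) + 64) + 263 = (168 + 64) + 263 = 232 + 263 = 495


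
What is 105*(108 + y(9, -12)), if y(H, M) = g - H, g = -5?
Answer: 9870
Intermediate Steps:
y(H, M) = -5 - H
105*(108 + y(9, -12)) = 105*(108 + (-5 - 1*9)) = 105*(108 + (-5 - 9)) = 105*(108 - 14) = 105*94 = 9870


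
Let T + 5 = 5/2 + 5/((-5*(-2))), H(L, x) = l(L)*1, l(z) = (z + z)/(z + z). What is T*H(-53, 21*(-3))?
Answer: -2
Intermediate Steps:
l(z) = 1 (l(z) = (2*z)/((2*z)) = (2*z)*(1/(2*z)) = 1)
H(L, x) = 1 (H(L, x) = 1*1 = 1)
T = -2 (T = -5 + (5/2 + 5/((-5*(-2)))) = -5 + (5*(½) + 5/10) = -5 + (5/2 + 5*(⅒)) = -5 + (5/2 + ½) = -5 + 3 = -2)
T*H(-53, 21*(-3)) = -2*1 = -2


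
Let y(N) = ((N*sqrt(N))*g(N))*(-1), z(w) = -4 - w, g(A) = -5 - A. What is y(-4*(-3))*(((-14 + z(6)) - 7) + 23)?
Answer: -3264*sqrt(3) ≈ -5653.4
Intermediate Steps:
y(N) = -N**(3/2)*(-5 - N) (y(N) = ((N*sqrt(N))*(-5 - N))*(-1) = (N**(3/2)*(-5 - N))*(-1) = -N**(3/2)*(-5 - N))
y(-4*(-3))*(((-14 + z(6)) - 7) + 23) = ((-4*(-3))**(3/2)*(5 - 4*(-3)))*(((-14 + (-4 - 1*6)) - 7) + 23) = (12**(3/2)*(5 + 12))*(((-14 + (-4 - 6)) - 7) + 23) = ((24*sqrt(3))*17)*(((-14 - 10) - 7) + 23) = (408*sqrt(3))*((-24 - 7) + 23) = (408*sqrt(3))*(-31 + 23) = (408*sqrt(3))*(-8) = -3264*sqrt(3)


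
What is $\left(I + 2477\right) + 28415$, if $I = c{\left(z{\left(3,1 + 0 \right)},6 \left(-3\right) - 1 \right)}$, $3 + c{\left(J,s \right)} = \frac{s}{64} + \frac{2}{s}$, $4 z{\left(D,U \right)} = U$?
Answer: $\frac{37560535}{1216} \approx 30889.0$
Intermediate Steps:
$z{\left(D,U \right)} = \frac{U}{4}$
$c{\left(J,s \right)} = -3 + \frac{2}{s} + \frac{s}{64}$ ($c{\left(J,s \right)} = -3 + \left(\frac{s}{64} + \frac{2}{s}\right) = -3 + \left(\frac{2}{s} + \frac{s}{64}\right) = -3 + \frac{2}{s} + \frac{s}{64}$)
$I = - \frac{4137}{1216}$ ($I = -3 + \frac{2}{6 \left(-3\right) - 1} + \frac{6 \left(-3\right) - 1}{64} = -3 + \frac{2}{-18 - 1} + \frac{-18 - 1}{64} = -3 + \frac{2}{-19} + \frac{1}{64} \left(-19\right) = -3 + 2 \left(- \frac{1}{19}\right) - \frac{19}{64} = -3 - \frac{2}{19} - \frac{19}{64} = - \frac{4137}{1216} \approx -3.4021$)
$\left(I + 2477\right) + 28415 = \left(- \frac{4137}{1216} + 2477\right) + 28415 = \frac{3007895}{1216} + 28415 = \frac{37560535}{1216}$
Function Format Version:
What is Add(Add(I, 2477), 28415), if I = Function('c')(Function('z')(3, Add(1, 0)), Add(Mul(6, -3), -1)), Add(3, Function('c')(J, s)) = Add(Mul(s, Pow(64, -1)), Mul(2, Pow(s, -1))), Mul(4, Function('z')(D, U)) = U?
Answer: Rational(37560535, 1216) ≈ 30889.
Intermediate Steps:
Function('z')(D, U) = Mul(Rational(1, 4), U)
Function('c')(J, s) = Add(-3, Mul(2, Pow(s, -1)), Mul(Rational(1, 64), s)) (Function('c')(J, s) = Add(-3, Add(Mul(s, Pow(64, -1)), Mul(2, Pow(s, -1)))) = Add(-3, Add(Mul(s, Rational(1, 64)), Mul(2, Pow(s, -1)))) = Add(-3, Add(Mul(Rational(1, 64), s), Mul(2, Pow(s, -1)))) = Add(-3, Add(Mul(2, Pow(s, -1)), Mul(Rational(1, 64), s))) = Add(-3, Mul(2, Pow(s, -1)), Mul(Rational(1, 64), s)))
I = Rational(-4137, 1216) (I = Add(-3, Mul(2, Pow(Add(Mul(6, -3), -1), -1)), Mul(Rational(1, 64), Add(Mul(6, -3), -1))) = Add(-3, Mul(2, Pow(Add(-18, -1), -1)), Mul(Rational(1, 64), Add(-18, -1))) = Add(-3, Mul(2, Pow(-19, -1)), Mul(Rational(1, 64), -19)) = Add(-3, Mul(2, Rational(-1, 19)), Rational(-19, 64)) = Add(-3, Rational(-2, 19), Rational(-19, 64)) = Rational(-4137, 1216) ≈ -3.4021)
Add(Add(I, 2477), 28415) = Add(Add(Rational(-4137, 1216), 2477), 28415) = Add(Rational(3007895, 1216), 28415) = Rational(37560535, 1216)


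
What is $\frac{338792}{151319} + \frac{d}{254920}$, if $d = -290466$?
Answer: $\frac{21205915993}{19287119740} \approx 1.0995$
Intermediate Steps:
$\frac{338792}{151319} + \frac{d}{254920} = \frac{338792}{151319} - \frac{290466}{254920} = 338792 \cdot \frac{1}{151319} - \frac{145233}{127460} = \frac{338792}{151319} - \frac{145233}{127460} = \frac{21205915993}{19287119740}$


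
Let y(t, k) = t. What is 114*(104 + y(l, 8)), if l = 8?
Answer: 12768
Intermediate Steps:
114*(104 + y(l, 8)) = 114*(104 + 8) = 114*112 = 12768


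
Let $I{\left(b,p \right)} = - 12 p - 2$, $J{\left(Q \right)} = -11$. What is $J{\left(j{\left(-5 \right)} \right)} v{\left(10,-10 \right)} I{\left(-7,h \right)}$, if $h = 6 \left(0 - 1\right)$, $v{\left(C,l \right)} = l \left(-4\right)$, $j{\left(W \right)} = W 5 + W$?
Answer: $-30800$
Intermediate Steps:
$j{\left(W \right)} = 6 W$ ($j{\left(W \right)} = 5 W + W = 6 W$)
$v{\left(C,l \right)} = - 4 l$
$h = -6$ ($h = 6 \left(-1\right) = -6$)
$I{\left(b,p \right)} = -2 - 12 p$
$J{\left(j{\left(-5 \right)} \right)} v{\left(10,-10 \right)} I{\left(-7,h \right)} = - 11 \left(\left(-4\right) \left(-10\right)\right) \left(-2 - -72\right) = \left(-11\right) 40 \left(-2 + 72\right) = \left(-440\right) 70 = -30800$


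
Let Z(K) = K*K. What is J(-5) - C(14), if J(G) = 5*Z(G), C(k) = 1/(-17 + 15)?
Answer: 251/2 ≈ 125.50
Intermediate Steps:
Z(K) = K**2
C(k) = -1/2 (C(k) = 1/(-2) = -1/2)
J(G) = 5*G**2
J(-5) - C(14) = 5*(-5)**2 - 1*(-1/2) = 5*25 + 1/2 = 125 + 1/2 = 251/2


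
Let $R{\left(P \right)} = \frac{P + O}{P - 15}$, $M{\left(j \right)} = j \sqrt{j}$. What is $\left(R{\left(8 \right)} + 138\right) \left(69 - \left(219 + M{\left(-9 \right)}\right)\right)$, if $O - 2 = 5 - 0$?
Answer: $- \frac{142650}{7} + \frac{25677 i}{7} \approx -20379.0 + 3668.1 i$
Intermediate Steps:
$O = 7$ ($O = 2 + \left(5 - 0\right) = 2 + \left(5 + 0\right) = 2 + 5 = 7$)
$M{\left(j \right)} = j^{\frac{3}{2}}$
$R{\left(P \right)} = \frac{7 + P}{-15 + P}$ ($R{\left(P \right)} = \frac{P + 7}{P - 15} = \frac{7 + P}{-15 + P}$)
$\left(R{\left(8 \right)} + 138\right) \left(69 - \left(219 + M{\left(-9 \right)}\right)\right) = \left(\frac{7 + 8}{-15 + 8} + 138\right) \left(69 - \left(219 + \left(-9\right)^{\frac{3}{2}}\right)\right) = \left(\frac{1}{-7} \cdot 15 + 138\right) \left(69 - \left(219 - 27 i\right)\right) = \left(\left(- \frac{1}{7}\right) 15 + 138\right) \left(69 - \left(219 - 27 i\right)\right) = \left(- \frac{15}{7} + 138\right) \left(-150 + 27 i\right) = \frac{951 \left(-150 + 27 i\right)}{7} = - \frac{142650}{7} + \frac{25677 i}{7}$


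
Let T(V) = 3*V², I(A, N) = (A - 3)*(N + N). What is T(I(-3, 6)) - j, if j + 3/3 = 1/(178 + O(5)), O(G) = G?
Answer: 2846198/183 ≈ 15553.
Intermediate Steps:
I(A, N) = 2*N*(-3 + A) (I(A, N) = (-3 + A)*(2*N) = 2*N*(-3 + A))
j = -182/183 (j = -1 + 1/(178 + 5) = -1 + 1/183 = -182/183 ≈ -0.99454)
T(I(-3, 6)) - j = 3*(2*6*(-3 - 3))² - 1*(-182/183) = 3*(2*6*(-6))² + 182/183 = 3*(-72)² + 182/183 = 3*5184 + 182/183 = 15552 + 182/183 = 2846198/183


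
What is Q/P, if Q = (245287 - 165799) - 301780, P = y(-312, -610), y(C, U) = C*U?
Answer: -55573/47580 ≈ -1.1680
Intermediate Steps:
P = 190320 (P = -312*(-610) = 190320)
Q = -222292 (Q = 79488 - 301780 = -222292)
Q/P = -222292/190320 = -222292*1/190320 = -55573/47580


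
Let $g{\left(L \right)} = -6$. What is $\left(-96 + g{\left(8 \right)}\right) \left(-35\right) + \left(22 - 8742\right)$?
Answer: $-5150$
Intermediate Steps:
$\left(-96 + g{\left(8 \right)}\right) \left(-35\right) + \left(22 - 8742\right) = \left(-96 - 6\right) \left(-35\right) + \left(22 - 8742\right) = \left(-102\right) \left(-35\right) + \left(22 - 8742\right) = 3570 - 8720 = -5150$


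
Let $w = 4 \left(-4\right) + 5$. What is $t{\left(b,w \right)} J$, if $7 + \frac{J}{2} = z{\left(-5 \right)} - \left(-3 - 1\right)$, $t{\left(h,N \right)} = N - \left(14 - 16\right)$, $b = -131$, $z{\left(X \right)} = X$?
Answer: $144$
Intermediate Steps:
$w = -11$ ($w = -16 + 5 = -11$)
$t{\left(h,N \right)} = 2 + N$ ($t{\left(h,N \right)} = N - \left(14 - 16\right) = N - -2 = N + 2 = 2 + N$)
$J = -16$ ($J = -14 + 2 \left(-5 - \left(-3 - 1\right)\right) = -14 + 2 \left(-5 - -4\right) = -14 + 2 \left(-5 + 4\right) = -14 + 2 \left(-1\right) = -14 - 2 = -16$)
$t{\left(b,w \right)} J = \left(2 - 11\right) \left(-16\right) = \left(-9\right) \left(-16\right) = 144$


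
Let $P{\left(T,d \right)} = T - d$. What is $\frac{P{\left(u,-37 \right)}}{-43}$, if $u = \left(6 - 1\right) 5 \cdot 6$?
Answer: $- \frac{187}{43} \approx -4.3488$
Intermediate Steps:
$u = 150$ ($u = 5 \cdot 30 = 150$)
$\frac{P{\left(u,-37 \right)}}{-43} = \frac{150 - -37}{-43} = - \frac{150 + 37}{43} = \left(- \frac{1}{43}\right) 187 = - \frac{187}{43}$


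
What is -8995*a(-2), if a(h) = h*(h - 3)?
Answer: -89950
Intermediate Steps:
a(h) = h*(-3 + h)
-8995*a(-2) = -(-17990)*(-3 - 2) = -(-17990)*(-5) = -8995*10 = -89950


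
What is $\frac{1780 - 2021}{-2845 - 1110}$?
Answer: $\frac{241}{3955} \approx 0.060935$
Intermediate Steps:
$\frac{1780 - 2021}{-2845 - 1110} = - \frac{241}{-2845 - 1110} = - \frac{241}{-3955} = \left(-241\right) \left(- \frac{1}{3955}\right) = \frac{241}{3955}$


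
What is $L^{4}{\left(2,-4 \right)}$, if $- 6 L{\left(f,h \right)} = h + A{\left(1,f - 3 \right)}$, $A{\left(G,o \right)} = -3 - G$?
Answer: $\frac{256}{81} \approx 3.1605$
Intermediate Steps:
$L{\left(f,h \right)} = \frac{2}{3} - \frac{h}{6}$ ($L{\left(f,h \right)} = - \frac{h - 4}{6} = - \frac{-4 + h}{6} = \frac{2}{3} - \frac{h}{6}$)
$L^{4}{\left(2,-4 \right)} = \left(\frac{2}{3} - - \frac{2}{3}\right)^{4} = \left(\frac{2}{3} + \frac{2}{3}\right)^{4} = \left(\frac{4}{3}\right)^{4} = \frac{256}{81}$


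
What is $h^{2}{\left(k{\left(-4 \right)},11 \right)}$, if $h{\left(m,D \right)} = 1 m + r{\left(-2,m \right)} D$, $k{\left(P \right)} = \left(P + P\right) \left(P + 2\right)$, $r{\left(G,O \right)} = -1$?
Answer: $25$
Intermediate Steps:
$k{\left(P \right)} = 2 P \left(2 + P\right)$
$h{\left(m,D \right)} = m - D$ ($h{\left(m,D \right)} = 1 m - D = m - D$)
$h^{2}{\left(k{\left(-4 \right)},11 \right)} = \left(2 \left(-4\right) \left(2 - 4\right) - 11\right)^{2} = \left(2 \left(-4\right) \left(-2\right) - 11\right)^{2} = \left(16 - 11\right)^{2} = 5^{2} = 25$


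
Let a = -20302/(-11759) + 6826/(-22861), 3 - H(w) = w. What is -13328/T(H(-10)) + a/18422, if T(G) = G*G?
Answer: -33001748746391856/418464962470841 ≈ -78.864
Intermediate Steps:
H(w) = 3 - w
T(G) = G²
a = 383857088/268822499 (a = -20302*(-1/11759) + 6826*(-1/22861) = 20302/11759 - 6826/22861 = 383857088/268822499 ≈ 1.4279)
-13328/T(H(-10)) + a/18422 = -13328/(3 - 1*(-10))² + (383857088/268822499)/18422 = -13328/(3 + 10)² + (383857088/268822499)*(1/18422) = -13328/(13²) + 191928544/2476124038289 = -13328/169 + 191928544/2476124038289 = -33001748746391856/418464962470841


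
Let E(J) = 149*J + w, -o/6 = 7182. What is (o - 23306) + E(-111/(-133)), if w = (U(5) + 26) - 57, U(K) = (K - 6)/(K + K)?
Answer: -88185313/1330 ≈ -66305.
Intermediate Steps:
o = -43092 (o = -6*7182 = -43092)
U(K) = (-6 + K)/(2*K) (U(K) = (-6 + K)/((2*K)) = (-6 + K)*(1/(2*K)) = (-6 + K)/(2*K))
w = -311/10 (w = ((1/2)*(-6 + 5)/5 + 26) - 57 = ((1/2)*(1/5)*(-1) + 26) - 57 = (-1/10 + 26) - 57 = 259/10 - 57 = -311/10 ≈ -31.100)
E(J) = -311/10 + 149*J (E(J) = 149*J - 311/10 = -311/10 + 149*J)
(o - 23306) + E(-111/(-133)) = (-43092 - 23306) + (-311/10 + 149*(-111/(-133))) = -66398 + (-311/10 + 149*(-111*(-1/133))) = -66398 + (-311/10 + 149*(111/133)) = -66398 + (-311/10 + 16539/133) = -66398 + 124027/1330 = -88185313/1330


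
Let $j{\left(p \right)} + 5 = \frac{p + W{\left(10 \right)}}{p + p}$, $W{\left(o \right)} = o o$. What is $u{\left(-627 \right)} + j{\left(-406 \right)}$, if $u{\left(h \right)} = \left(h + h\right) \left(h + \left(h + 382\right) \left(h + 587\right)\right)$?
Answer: $- \frac{4670196329}{406} \approx -1.1503 \cdot 10^{7}$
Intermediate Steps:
$u{\left(h \right)} = 2 h \left(h + \left(382 + h\right) \left(587 + h\right)\right)$
$W{\left(o \right)} = o^{2}$
$j{\left(p \right)} = -5 + \frac{100 + p}{2 p}$ ($j{\left(p \right)} = -5 + \frac{p + 10^{2}}{p + p} = -5 + \frac{p + 100}{2 p} = -5 + \left(100 + p\right) \frac{1}{2 p} = -5 + \frac{100 + p}{2 p}$)
$u{\left(-627 \right)} + j{\left(-406 \right)} = 2 \left(-627\right) \left(224234 + \left(-627\right)^{2} + 970 \left(-627\right)\right) - \left(\frac{9}{2} - \frac{50}{-406}\right) = 2 \left(-627\right) \left(224234 + 393129 - 608190\right) + \left(- \frac{9}{2} + 50 \left(- \frac{1}{406}\right)\right) = 2 \left(-627\right) 9173 - \frac{1877}{406} = -11502942 - \frac{1877}{406} = - \frac{4670196329}{406}$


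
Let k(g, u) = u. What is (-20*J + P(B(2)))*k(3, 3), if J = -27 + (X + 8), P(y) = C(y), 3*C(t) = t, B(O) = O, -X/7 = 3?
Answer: 2402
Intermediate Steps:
X = -21 (X = -7*3 = -21)
C(t) = t/3
P(y) = y/3
J = -40 (J = -27 + (-21 + 8) = -27 - 13 = -40)
(-20*J + P(B(2)))*k(3, 3) = (-20*(-40) + (⅓)*2)*3 = (800 + ⅔)*3 = (2402/3)*3 = 2402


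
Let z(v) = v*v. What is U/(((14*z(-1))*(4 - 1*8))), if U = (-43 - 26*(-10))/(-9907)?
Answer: 31/79256 ≈ 0.00039114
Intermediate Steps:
U = -217/9907 (U = (-43 + 260)*(-1/9907) = 217*(-1/9907) = -217/9907 ≈ -0.021904)
z(v) = v²
U/(((14*z(-1))*(4 - 1*8))) = -217*1/(14*(4 - 1*8))/9907 = -217*1/(14*(4 - 8))/9907 = -217/(9907*(14*(-4))) = -217/9907/(-56) = -217/9907*(-1/56) = 31/79256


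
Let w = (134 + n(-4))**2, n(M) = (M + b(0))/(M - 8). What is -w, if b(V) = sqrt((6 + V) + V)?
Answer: -1299275/72 + 403*sqrt(6)/18 ≈ -17991.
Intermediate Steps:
b(V) = sqrt(6 + 2*V)
n(M) = (M + sqrt(6))/(-8 + M) (n(M) = (M + sqrt(6 + 2*0))/(M - 8) = (M + sqrt(6 + 0))/(-8 + M) = (M + sqrt(6))/(-8 + M))
w = (403/3 - sqrt(6)/12)**2 (w = (134 + (-4 + sqrt(6))/(-8 - 4))**2 = (134 + (-4 + sqrt(6))/(-12))**2 = (134 - (-4 + sqrt(6))/12)**2 = (134 + (1/3 - sqrt(6)/12))**2 = (403/3 - sqrt(6)/12)**2 ≈ 17991.)
-w = -(1612 - sqrt(6))**2/144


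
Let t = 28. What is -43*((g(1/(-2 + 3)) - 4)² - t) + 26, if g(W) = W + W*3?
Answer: 1230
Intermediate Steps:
g(W) = 4*W (g(W) = W + 3*W = 4*W)
-43*((g(1/(-2 + 3)) - 4)² - t) + 26 = -43*((4/(-2 + 3) - 4)² - 1*28) + 26 = -43*((4/1 - 4)² - 28) + 26 = -43*((4*1 - 4)² - 28) + 26 = -43*((4 - 4)² - 28) + 26 = -43*(0² - 28) + 26 = -43*(0 - 28) + 26 = -43*(-28) + 26 = 1204 + 26 = 1230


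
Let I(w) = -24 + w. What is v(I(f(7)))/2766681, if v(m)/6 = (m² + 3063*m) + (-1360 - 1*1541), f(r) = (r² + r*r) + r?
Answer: 167842/307409 ≈ 0.54599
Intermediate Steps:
f(r) = r + 2*r² (f(r) = (r² + r²) + r = 2*r² + r = r + 2*r²)
v(m) = -17406 + 6*m² + 18378*m (v(m) = 6*((m² + 3063*m) + (-1360 - 1*1541)) = 6*((m² + 3063*m) + (-1360 - 1541)) = 6*((m² + 3063*m) - 2901) = 6*(-2901 + m² + 3063*m) = -17406 + 6*m² + 18378*m)
v(I(f(7)))/2766681 = (-17406 + 6*(-24 + 7*(1 + 2*7))² + 18378*(-24 + 7*(1 + 2*7)))/2766681 = (-17406 + 6*(-24 + 7*(1 + 14))² + 18378*(-24 + 7*(1 + 14)))*(1/2766681) = (-17406 + 6*(-24 + 7*15)² + 18378*(-24 + 7*15))*(1/2766681) = (-17406 + 6*(-24 + 105)² + 18378*(-24 + 105))*(1/2766681) = (-17406 + 6*81² + 18378*81)*(1/2766681) = (-17406 + 6*6561 + 1488618)*(1/2766681) = (-17406 + 39366 + 1488618)*(1/2766681) = 1510578*(1/2766681) = 167842/307409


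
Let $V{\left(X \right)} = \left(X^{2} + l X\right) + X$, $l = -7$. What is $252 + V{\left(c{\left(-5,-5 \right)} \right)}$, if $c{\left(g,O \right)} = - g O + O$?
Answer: $1332$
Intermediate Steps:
$c{\left(g,O \right)} = O - O g$ ($c{\left(g,O \right)} = - O g + O = O - O g$)
$V{\left(X \right)} = X^{2} - 6 X$ ($V{\left(X \right)} = \left(X^{2} - 7 X\right) + X = X^{2} - 6 X$)
$252 + V{\left(c{\left(-5,-5 \right)} \right)} = 252 + - 5 \left(1 - -5\right) \left(-6 - 5 \left(1 - -5\right)\right) = 252 + - 5 \left(1 + 5\right) \left(-6 - 5 \left(1 + 5\right)\right) = 252 + \left(-5\right) 6 \left(-6 - 30\right) = 252 - 30 \left(-6 - 30\right) = 252 - -1080 = 252 + 1080 = 1332$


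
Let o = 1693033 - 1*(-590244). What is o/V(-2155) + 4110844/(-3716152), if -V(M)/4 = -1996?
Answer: 1056522926451/3708719696 ≈ 284.88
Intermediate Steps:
V(M) = 7984 (V(M) = -4*(-1996) = 7984)
o = 2283277 (o = 1693033 + 590244 = 2283277)
o/V(-2155) + 4110844/(-3716152) = 2283277/7984 + 4110844/(-3716152) = 2283277*(1/7984) + 4110844*(-1/3716152) = 2283277/7984 - 1027711/929038 = 1056522926451/3708719696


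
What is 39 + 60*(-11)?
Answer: -621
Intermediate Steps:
39 + 60*(-11) = 39 - 660 = -621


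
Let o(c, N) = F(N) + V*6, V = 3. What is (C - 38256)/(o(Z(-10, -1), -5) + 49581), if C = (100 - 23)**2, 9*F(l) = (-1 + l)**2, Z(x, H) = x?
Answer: -32327/49603 ≈ -0.65171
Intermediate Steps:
F(l) = (-1 + l)**2/9
C = 5929 (C = 77**2 = 5929)
o(c, N) = 18 + (-1 + N)**2/9 (o(c, N) = (-1 + N)**2/9 + 3*6 = (-1 + N)**2/9 + 18 = 18 + (-1 + N)**2/9)
(C - 38256)/(o(Z(-10, -1), -5) + 49581) = (5929 - 38256)/((18 + (-1 - 5)**2/9) + 49581) = -32327/((18 + (1/9)*(-6)**2) + 49581) = -32327/((18 + (1/9)*36) + 49581) = -32327/((18 + 4) + 49581) = -32327/(22 + 49581) = -32327/49603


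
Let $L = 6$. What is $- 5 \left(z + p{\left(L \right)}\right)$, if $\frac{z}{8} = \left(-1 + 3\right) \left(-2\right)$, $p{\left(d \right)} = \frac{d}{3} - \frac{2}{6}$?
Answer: $\frac{455}{3} \approx 151.67$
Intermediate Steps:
$p{\left(d \right)} = - \frac{1}{3} + \frac{d}{3}$ ($p{\left(d \right)} = d \frac{1}{3} - \frac{1}{3} = \frac{d}{3} - \frac{1}{3} = - \frac{1}{3} + \frac{d}{3}$)
$z = -32$ ($z = 8 \left(-1 + 3\right) \left(-2\right) = 8 \cdot 2 \left(-2\right) = 8 \left(-4\right) = -32$)
$- 5 \left(z + p{\left(L \right)}\right) = - 5 \left(-32 + \left(- \frac{1}{3} + \frac{1}{3} \cdot 6\right)\right) = - 5 \left(-32 + \left(- \frac{1}{3} + 2\right)\right) = - 5 \left(-32 + \frac{5}{3}\right) = \left(-5\right) \left(- \frac{91}{3}\right) = \frac{455}{3}$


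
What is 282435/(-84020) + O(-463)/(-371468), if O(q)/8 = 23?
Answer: -5246551213/1560537068 ≈ -3.3620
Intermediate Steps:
O(q) = 184 (O(q) = 8*23 = 184)
282435/(-84020) + O(-463)/(-371468) = 282435/(-84020) + 184/(-371468) = 282435*(-1/84020) + 184*(-1/371468) = -56487/16804 - 46/92867 = -5246551213/1560537068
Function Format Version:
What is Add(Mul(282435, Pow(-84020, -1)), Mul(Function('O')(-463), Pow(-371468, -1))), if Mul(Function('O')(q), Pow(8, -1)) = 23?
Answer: Rational(-5246551213, 1560537068) ≈ -3.3620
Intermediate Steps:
Function('O')(q) = 184 (Function('O')(q) = Mul(8, 23) = 184)
Add(Mul(282435, Pow(-84020, -1)), Mul(Function('O')(-463), Pow(-371468, -1))) = Add(Mul(282435, Pow(-84020, -1)), Mul(184, Pow(-371468, -1))) = Add(Mul(282435, Rational(-1, 84020)), Mul(184, Rational(-1, 371468))) = Add(Rational(-56487, 16804), Rational(-46, 92867)) = Rational(-5246551213, 1560537068)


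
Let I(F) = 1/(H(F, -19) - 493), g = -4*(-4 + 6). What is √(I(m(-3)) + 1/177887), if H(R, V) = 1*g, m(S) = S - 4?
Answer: 11*I*√130651953342/89121387 ≈ 0.044614*I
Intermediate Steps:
g = -8 (g = -4*2 = -8)
m(S) = -4 + S
H(R, V) = -8 (H(R, V) = 1*(-8) = -8)
I(F) = -1/501 (I(F) = 1/(-8 - 493) = 1/(-501) = -1/501)
√(I(m(-3)) + 1/177887) = √(-1/501 + 1/177887) = √(-177386/89121387) = 11*I*√130651953342/89121387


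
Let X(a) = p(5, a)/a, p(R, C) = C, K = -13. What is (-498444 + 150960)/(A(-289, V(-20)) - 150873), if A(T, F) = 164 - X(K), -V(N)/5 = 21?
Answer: 173742/75355 ≈ 2.3056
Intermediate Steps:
V(N) = -105 (V(N) = -5*21 = -105)
X(a) = 1 (X(a) = a/a = 1)
A(T, F) = 163 (A(T, F) = 164 - 1*1 = 164 - 1 = 163)
(-498444 + 150960)/(A(-289, V(-20)) - 150873) = (-498444 + 150960)/(163 - 150873) = -347484/(-150710) = -347484*(-1/150710) = 173742/75355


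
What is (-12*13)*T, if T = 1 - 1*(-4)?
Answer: -780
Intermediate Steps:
T = 5 (T = 1 + 4 = 5)
(-12*13)*T = -12*13*5 = -156*5 = -780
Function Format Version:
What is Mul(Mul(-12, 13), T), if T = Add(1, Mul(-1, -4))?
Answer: -780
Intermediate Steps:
T = 5 (T = Add(1, 4) = 5)
Mul(Mul(-12, 13), T) = Mul(Mul(-12, 13), 5) = Mul(-156, 5) = -780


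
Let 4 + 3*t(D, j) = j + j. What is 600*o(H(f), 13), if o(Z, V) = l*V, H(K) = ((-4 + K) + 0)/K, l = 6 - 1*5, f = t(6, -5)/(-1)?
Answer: 7800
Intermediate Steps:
t(D, j) = -4/3 + 2*j/3 (t(D, j) = -4/3 + (j + j)/3 = -4/3 + (2*j)/3 = -4/3 + 2*j/3)
f = 14/3 (f = (-4/3 + (⅔)*(-5))/(-1) = (-4/3 - 10/3)*(-1) = -14/3*(-1) = 14/3 ≈ 4.6667)
l = 1 (l = 6 - 5 = 1)
H(K) = (-4 + K)/K
o(Z, V) = V (o(Z, V) = 1*V = V)
600*o(H(f), 13) = 600*13 = 7800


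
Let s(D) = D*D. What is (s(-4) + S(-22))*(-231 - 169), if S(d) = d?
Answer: 2400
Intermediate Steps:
s(D) = D**2
(s(-4) + S(-22))*(-231 - 169) = ((-4)**2 - 22)*(-231 - 169) = (16 - 22)*(-400) = -6*(-400) = 2400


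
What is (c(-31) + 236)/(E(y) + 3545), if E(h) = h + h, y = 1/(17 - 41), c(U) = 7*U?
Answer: 228/42539 ≈ 0.0053598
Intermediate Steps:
y = -1/24 (y = 1/(-24) = -1/24 ≈ -0.041667)
E(h) = 2*h
(c(-31) + 236)/(E(y) + 3545) = (7*(-31) + 236)/(2*(-1/24) + 3545) = (-217 + 236)/(-1/12 + 3545) = 19/(42539/12) = 19*(12/42539) = 228/42539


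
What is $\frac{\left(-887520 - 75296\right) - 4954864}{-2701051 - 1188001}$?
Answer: $\frac{1479420}{972263} \approx 1.5216$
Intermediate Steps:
$\frac{\left(-887520 - 75296\right) - 4954864}{-2701051 - 1188001} = \frac{\left(-887520 - 75296\right) - 4954864}{-3889052} = \left(-962816 - 4954864\right) \left(- \frac{1}{3889052}\right) = \left(-5917680\right) \left(- \frac{1}{3889052}\right) = \frac{1479420}{972263}$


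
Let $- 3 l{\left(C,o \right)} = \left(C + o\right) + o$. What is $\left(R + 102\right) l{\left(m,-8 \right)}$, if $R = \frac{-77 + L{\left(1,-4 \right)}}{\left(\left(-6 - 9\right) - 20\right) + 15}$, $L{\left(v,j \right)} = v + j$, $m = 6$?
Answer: $\frac{1060}{3} \approx 353.33$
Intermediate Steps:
$l{\left(C,o \right)} = - \frac{2 o}{3} - \frac{C}{3}$ ($l{\left(C,o \right)} = - \frac{\left(C + o\right) + o}{3} = - \frac{C + 2 o}{3} = - \frac{2 o}{3} - \frac{C}{3}$)
$L{\left(v,j \right)} = j + v$
$R = 4$ ($R = \frac{-77 + \left(-4 + 1\right)}{\left(\left(-6 - 9\right) - 20\right) + 15} = \frac{-77 - 3}{\left(-15 - 20\right) + 15} = - \frac{80}{-35 + 15} = - \frac{80}{-20} = \left(-80\right) \left(- \frac{1}{20}\right) = 4$)
$\left(R + 102\right) l{\left(m,-8 \right)} = \left(4 + 102\right) \left(\left(- \frac{2}{3}\right) \left(-8\right) - 2\right) = 106 \left(\frac{16}{3} - 2\right) = 106 \cdot \frac{10}{3} = \frac{1060}{3}$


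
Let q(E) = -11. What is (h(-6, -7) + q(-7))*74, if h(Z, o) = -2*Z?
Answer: 74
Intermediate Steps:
(h(-6, -7) + q(-7))*74 = (-2*(-6) - 11)*74 = (12 - 11)*74 = 1*74 = 74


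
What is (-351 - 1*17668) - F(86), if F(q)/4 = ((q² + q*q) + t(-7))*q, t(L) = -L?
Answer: -5108875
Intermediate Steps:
F(q) = 4*q*(7 + 2*q²) (F(q) = 4*(((q² + q*q) - 1*(-7))*q) = 4*(((q² + q²) + 7)*q) = 4*((2*q² + 7)*q) = 4*((7 + 2*q²)*q) = 4*(q*(7 + 2*q²)) = 4*q*(7 + 2*q²))
(-351 - 1*17668) - F(86) = (-351 - 1*17668) - (8*86³ + 28*86) = (-351 - 17668) - (8*636056 + 2408) = -18019 - (5088448 + 2408) = -18019 - 1*5090856 = -18019 - 5090856 = -5108875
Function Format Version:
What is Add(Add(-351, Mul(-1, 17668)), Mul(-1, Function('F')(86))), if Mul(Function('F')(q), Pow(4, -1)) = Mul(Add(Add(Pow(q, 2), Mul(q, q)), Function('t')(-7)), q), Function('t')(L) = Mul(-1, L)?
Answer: -5108875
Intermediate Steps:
Function('F')(q) = Mul(4, q, Add(7, Mul(2, Pow(q, 2)))) (Function('F')(q) = Mul(4, Mul(Add(Add(Pow(q, 2), Mul(q, q)), Mul(-1, -7)), q)) = Mul(4, Mul(Add(Add(Pow(q, 2), Pow(q, 2)), 7), q)) = Mul(4, Mul(Add(Mul(2, Pow(q, 2)), 7), q)) = Mul(4, Mul(Add(7, Mul(2, Pow(q, 2))), q)) = Mul(4, Mul(q, Add(7, Mul(2, Pow(q, 2))))) = Mul(4, q, Add(7, Mul(2, Pow(q, 2)))))
Add(Add(-351, Mul(-1, 17668)), Mul(-1, Function('F')(86))) = Add(Add(-351, Mul(-1, 17668)), Mul(-1, Add(Mul(8, Pow(86, 3)), Mul(28, 86)))) = Add(Add(-351, -17668), Mul(-1, Add(Mul(8, 636056), 2408))) = Add(-18019, Mul(-1, Add(5088448, 2408))) = Add(-18019, Mul(-1, 5090856)) = Add(-18019, -5090856) = -5108875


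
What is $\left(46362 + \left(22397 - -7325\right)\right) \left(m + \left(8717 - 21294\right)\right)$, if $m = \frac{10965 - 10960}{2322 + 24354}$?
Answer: $- \frac{6381622477987}{6669} \approx -9.5691 \cdot 10^{8}$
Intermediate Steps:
$m = \frac{5}{26676} \approx 0.00018743$
$\left(46362 + \left(22397 - -7325\right)\right) \left(m + \left(8717 - 21294\right)\right) = \left(46362 + \left(22397 - -7325\right)\right) \left(\frac{5}{26676} + \left(8717 - 21294\right)\right) = \left(46362 + \left(22397 + 7325\right)\right) \left(\frac{5}{26676} - 12577\right) = \left(46362 + 29722\right) \left(- \frac{335504047}{26676}\right) = 76084 \left(- \frac{335504047}{26676}\right) = - \frac{6381622477987}{6669}$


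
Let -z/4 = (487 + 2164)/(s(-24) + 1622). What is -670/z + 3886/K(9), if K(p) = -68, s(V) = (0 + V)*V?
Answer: 7366717/90134 ≈ 81.731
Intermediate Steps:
s(V) = V² (s(V) = V*V = V²)
z = -5302/1099 (z = -4*(487 + 2164)/((-24)² + 1622) = -10604/(576 + 1622) = -10604/2198 = -4*2651/2198 = -5302/1099 ≈ -4.8244)
-670/z + 3886/K(9) = -670/(-5302/1099) + 3886/(-68) = -670*(-1099/5302) + 3886*(-1/68) = 368165/2651 - 1943/34 = 7366717/90134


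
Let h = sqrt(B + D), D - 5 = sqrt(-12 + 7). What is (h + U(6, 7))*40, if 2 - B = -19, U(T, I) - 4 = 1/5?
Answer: 168 + 40*sqrt(26 + I*sqrt(5)) ≈ 372.15 + 8.7625*I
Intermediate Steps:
U(T, I) = 21/5 (U(T, I) = 4 + 1/5 = 21/5)
D = 5 + I*sqrt(5) (D = 5 + sqrt(-12 + 7) = 5 + sqrt(-5) = 5 + I*sqrt(5) ≈ 5.0 + 2.2361*I)
B = 21 (B = 2 - 1*(-19) = 2 + 19 = 21)
h = sqrt(26 + I*sqrt(5)) (h = sqrt(21 + (5 + I*sqrt(5))) = sqrt(26 + I*sqrt(5)) ≈ 5.1037 + 0.21906*I)
(h + U(6, 7))*40 = (sqrt(26 + I*sqrt(5)) + 21/5)*40 = (21/5 + sqrt(26 + I*sqrt(5)))*40 = 168 + 40*sqrt(26 + I*sqrt(5))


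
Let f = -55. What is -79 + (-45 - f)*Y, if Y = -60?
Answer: -679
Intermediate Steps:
-79 + (-45 - f)*Y = -79 + (-45 - 1*(-55))*(-60) = -79 + (-45 + 55)*(-60) = -79 + 10*(-60) = -79 - 600 = -679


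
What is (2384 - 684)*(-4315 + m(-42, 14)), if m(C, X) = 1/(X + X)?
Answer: -51348075/7 ≈ -7.3354e+6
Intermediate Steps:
m(C, X) = 1/(2*X)
(2384 - 684)*(-4315 + m(-42, 14)) = (2384 - 684)*(-4315 + (1/2)/14) = 1700*(-4315 + (1/2)*(1/14)) = 1700*(-4315 + 1/28) = 1700*(-120819/28) = -51348075/7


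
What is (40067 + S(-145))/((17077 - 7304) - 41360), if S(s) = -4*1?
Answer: -40063/31587 ≈ -1.2683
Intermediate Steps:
S(s) = -4
(40067 + S(-145))/((17077 - 7304) - 41360) = (40067 - 4)/((17077 - 7304) - 41360) = 40063/(9773 - 41360) = 40063/(-31587) = 40063*(-1/31587) = -40063/31587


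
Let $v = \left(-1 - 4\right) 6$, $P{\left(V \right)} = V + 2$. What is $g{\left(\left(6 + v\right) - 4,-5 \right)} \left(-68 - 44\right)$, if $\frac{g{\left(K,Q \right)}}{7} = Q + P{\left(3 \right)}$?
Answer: $0$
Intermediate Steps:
$P{\left(V \right)} = 2 + V$
$v = -30$ ($v = \left(-5\right) 6 = -30$)
$g{\left(K,Q \right)} = 35 + 7 Q$ ($g{\left(K,Q \right)} = 7 \left(Q + \left(2 + 3\right)\right) = 7 \left(Q + 5\right) = 7 \left(5 + Q\right) = 35 + 7 Q$)
$g{\left(\left(6 + v\right) - 4,-5 \right)} \left(-68 - 44\right) = \left(35 + 7 \left(-5\right)\right) \left(-68 - 44\right) = \left(35 - 35\right) \left(-112\right) = 0 \left(-112\right) = 0$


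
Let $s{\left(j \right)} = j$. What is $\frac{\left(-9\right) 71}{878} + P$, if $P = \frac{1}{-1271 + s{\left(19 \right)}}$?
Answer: $- \frac{400453}{549628} \approx -0.72859$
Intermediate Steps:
$P = - \frac{1}{1252}$ ($P = \frac{1}{-1271 + 19} = \frac{1}{-1252} = - \frac{1}{1252} \approx -0.00079872$)
$\frac{\left(-9\right) 71}{878} + P = \frac{\left(-9\right) 71}{878} - \frac{1}{1252} = \left(-639\right) \frac{1}{878} - \frac{1}{1252} = - \frac{639}{878} - \frac{1}{1252} = - \frac{400453}{549628}$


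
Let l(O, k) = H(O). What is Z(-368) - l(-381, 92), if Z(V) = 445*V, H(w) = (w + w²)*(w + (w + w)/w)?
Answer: 54707860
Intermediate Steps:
H(w) = (2 + w)*(w + w²) (H(w) = (w + w²)*(w + (2*w)/w) = (w + w²)*(w + 2) = (w + w²)*(2 + w) = (2 + w)*(w + w²))
l(O, k) = O*(2 + O² + 3*O)
Z(-368) - l(-381, 92) = 445*(-368) - (-381)*(2 + (-381)² + 3*(-381)) = -163760 - (-381)*(2 + 145161 - 1143) = -163760 - (-381)*144020 = -163760 - 1*(-54871620) = -163760 + 54871620 = 54707860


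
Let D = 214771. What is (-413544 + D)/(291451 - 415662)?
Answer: 198773/124211 ≈ 1.6003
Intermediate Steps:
(-413544 + D)/(291451 - 415662) = (-413544 + 214771)/(291451 - 415662) = -198773/(-124211) = -198773*(-1/124211) = 198773/124211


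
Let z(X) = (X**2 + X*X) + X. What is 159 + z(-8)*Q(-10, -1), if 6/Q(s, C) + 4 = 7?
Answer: 399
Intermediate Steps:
Q(s, C) = 2 (Q(s, C) = 6/(-4 + 7) = 6/3 = 6*(1/3) = 2)
z(X) = X + 2*X**2 (z(X) = (X**2 + X**2) + X = 2*X**2 + X = X + 2*X**2)
159 + z(-8)*Q(-10, -1) = 159 - 8*(1 + 2*(-8))*2 = 159 - 8*(1 - 16)*2 = 159 - 8*(-15)*2 = 159 + 120*2 = 159 + 240 = 399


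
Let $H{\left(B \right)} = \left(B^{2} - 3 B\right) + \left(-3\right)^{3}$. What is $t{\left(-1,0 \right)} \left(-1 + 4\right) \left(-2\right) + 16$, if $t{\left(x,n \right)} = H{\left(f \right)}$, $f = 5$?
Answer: $118$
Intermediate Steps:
$H{\left(B \right)} = -27 + B^{2} - 3 B$ ($H{\left(B \right)} = \left(B^{2} - 3 B\right) - 27 = -27 + B^{2} - 3 B$)
$t{\left(x,n \right)} = -17$ ($t{\left(x,n \right)} = -27 + 5^{2} - 15 = -27 + 25 - 15 = -17$)
$t{\left(-1,0 \right)} \left(-1 + 4\right) \left(-2\right) + 16 = - 17 \left(-1 + 4\right) \left(-2\right) + 16 = - 17 \cdot 3 \left(-2\right) + 16 = \left(-17\right) \left(-6\right) + 16 = 102 + 16 = 118$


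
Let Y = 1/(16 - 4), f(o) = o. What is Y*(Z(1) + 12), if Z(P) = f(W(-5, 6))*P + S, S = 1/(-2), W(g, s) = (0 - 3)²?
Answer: 41/24 ≈ 1.7083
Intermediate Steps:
W(g, s) = 9 (W(g, s) = (-3)² = 9)
S = -½ (S = 1*(-½) = -½ ≈ -0.50000)
Z(P) = -½ + 9*P (Z(P) = 9*P - ½ = -½ + 9*P)
Y = 1/12 ≈ 0.083333
Y*(Z(1) + 12) = ((-½ + 9*1) + 12)/12 = ((-½ + 9) + 12)/12 = (17/2 + 12)/12 = (1/12)*(41/2) = 41/24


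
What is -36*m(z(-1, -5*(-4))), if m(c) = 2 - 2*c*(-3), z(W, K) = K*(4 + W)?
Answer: -13032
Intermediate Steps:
m(c) = 2 + 6*c
-36*m(z(-1, -5*(-4))) = -36*(2 + 6*((-5*(-4))*(4 - 1))) = -36*(2 + 6*(20*3)) = -36*(2 + 6*60) = -36*(2 + 360) = -36*362 = -13032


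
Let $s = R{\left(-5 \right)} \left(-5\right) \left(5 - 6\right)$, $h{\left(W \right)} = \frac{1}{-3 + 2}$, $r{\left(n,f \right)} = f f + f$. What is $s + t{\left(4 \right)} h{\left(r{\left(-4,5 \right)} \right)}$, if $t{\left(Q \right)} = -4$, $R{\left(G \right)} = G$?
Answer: $-21$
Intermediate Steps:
$r{\left(n,f \right)} = f + f^{2}$ ($r{\left(n,f \right)} = f^{2} + f = f + f^{2}$)
$h{\left(W \right)} = -1$ ($h{\left(W \right)} = \frac{1}{-1} = -1$)
$s = -25$ ($s = \left(-5\right) \left(-5\right) \left(5 - 6\right) = 25 \left(5 - 6\right) = 25 \left(-1\right) = -25$)
$s + t{\left(4 \right)} h{\left(r{\left(-4,5 \right)} \right)} = -25 - -4 = -25 + 4 = -21$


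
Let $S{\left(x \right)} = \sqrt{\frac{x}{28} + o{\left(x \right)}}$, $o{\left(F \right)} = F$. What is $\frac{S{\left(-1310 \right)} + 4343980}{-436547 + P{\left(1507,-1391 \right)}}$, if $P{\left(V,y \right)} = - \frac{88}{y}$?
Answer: $- \frac{6042476180}{607236789} - \frac{1391 i \sqrt{265930}}{8501315046} \approx -9.9508 - 8.4377 \cdot 10^{-5} i$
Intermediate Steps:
$S{\left(x \right)} = \frac{\sqrt{203} \sqrt{x}}{14}$ ($S{\left(x \right)} = \sqrt{\frac{x}{28} + x} = \sqrt{\frac{29 x}{28}} = \frac{\sqrt{203} \sqrt{x}}{14}$)
$\frac{S{\left(-1310 \right)} + 4343980}{-436547 + P{\left(1507,-1391 \right)}} = \frac{\frac{\sqrt{203} \sqrt{-1310}}{14} + 4343980}{-436547 - \frac{88}{-1391}} = \frac{\frac{\sqrt{203} i \sqrt{1310}}{14} + 4343980}{-436547 - - \frac{88}{1391}} = \frac{\frac{i \sqrt{265930}}{14} + 4343980}{-436547 + \frac{88}{1391}} = \frac{4343980 + \frac{i \sqrt{265930}}{14}}{- \frac{607236789}{1391}} = \left(4343980 + \frac{i \sqrt{265930}}{14}\right) \left(- \frac{1391}{607236789}\right) = - \frac{6042476180}{607236789} - \frac{1391 i \sqrt{265930}}{8501315046}$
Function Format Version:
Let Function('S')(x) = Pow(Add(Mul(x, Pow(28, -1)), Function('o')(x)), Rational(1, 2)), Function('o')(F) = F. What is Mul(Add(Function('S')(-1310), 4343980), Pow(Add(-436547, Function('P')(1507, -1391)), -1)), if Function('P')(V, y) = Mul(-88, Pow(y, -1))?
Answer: Add(Rational(-6042476180, 607236789), Mul(Rational(-1391, 8501315046), I, Pow(265930, Rational(1, 2)))) ≈ Add(-9.9508, Mul(-8.4377e-5, I))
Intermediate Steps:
Function('S')(x) = Mul(Rational(1, 14), Pow(203, Rational(1, 2)), Pow(x, Rational(1, 2))) (Function('S')(x) = Pow(Add(Mul(x, Pow(28, -1)), x), Rational(1, 2)) = Pow(Add(Mul(x, Rational(1, 28)), x), Rational(1, 2)) = Pow(Add(Mul(Rational(1, 28), x), x), Rational(1, 2)) = Pow(Mul(Rational(29, 28), x), Rational(1, 2)) = Mul(Rational(1, 14), Pow(203, Rational(1, 2)), Pow(x, Rational(1, 2))))
Mul(Add(Function('S')(-1310), 4343980), Pow(Add(-436547, Function('P')(1507, -1391)), -1)) = Mul(Add(Mul(Rational(1, 14), Pow(203, Rational(1, 2)), Pow(-1310, Rational(1, 2))), 4343980), Pow(Add(-436547, Mul(-88, Pow(-1391, -1))), -1)) = Mul(Add(Mul(Rational(1, 14), Pow(203, Rational(1, 2)), Mul(I, Pow(1310, Rational(1, 2)))), 4343980), Pow(Add(-436547, Mul(-88, Rational(-1, 1391))), -1)) = Mul(Add(Mul(Rational(1, 14), I, Pow(265930, Rational(1, 2))), 4343980), Pow(Add(-436547, Rational(88, 1391)), -1)) = Mul(Add(4343980, Mul(Rational(1, 14), I, Pow(265930, Rational(1, 2)))), Pow(Rational(-607236789, 1391), -1)) = Mul(Add(4343980, Mul(Rational(1, 14), I, Pow(265930, Rational(1, 2)))), Rational(-1391, 607236789)) = Add(Rational(-6042476180, 607236789), Mul(Rational(-1391, 8501315046), I, Pow(265930, Rational(1, 2))))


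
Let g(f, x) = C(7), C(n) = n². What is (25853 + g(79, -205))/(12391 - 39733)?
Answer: -1439/1519 ≈ -0.94733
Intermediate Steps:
g(f, x) = 49 (g(f, x) = 7² = 49)
(25853 + g(79, -205))/(12391 - 39733) = (25853 + 49)/(12391 - 39733) = 25902/(-27342) = 25902*(-1/27342) = -1439/1519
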